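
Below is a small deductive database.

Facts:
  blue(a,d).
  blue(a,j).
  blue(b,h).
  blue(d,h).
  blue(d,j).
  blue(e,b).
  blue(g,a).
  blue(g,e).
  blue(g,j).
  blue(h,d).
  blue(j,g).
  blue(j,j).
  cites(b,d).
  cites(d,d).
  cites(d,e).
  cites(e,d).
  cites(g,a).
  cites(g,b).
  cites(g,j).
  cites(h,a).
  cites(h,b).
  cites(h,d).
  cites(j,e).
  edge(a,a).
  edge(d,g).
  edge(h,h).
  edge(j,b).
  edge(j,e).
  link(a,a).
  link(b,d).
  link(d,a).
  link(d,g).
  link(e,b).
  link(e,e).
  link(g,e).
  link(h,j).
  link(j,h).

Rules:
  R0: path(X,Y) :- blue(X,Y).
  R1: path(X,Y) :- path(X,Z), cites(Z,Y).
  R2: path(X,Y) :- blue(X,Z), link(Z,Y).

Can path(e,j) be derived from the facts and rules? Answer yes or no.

round 1: derive path(a,d) via R0 from blue(a,d)
round 1: derive path(a,j) via R0 from blue(a,j)
round 1: derive path(b,h) via R0 from blue(b,h)
round 1: derive path(d,h) via R0 from blue(d,h)
round 1: derive path(d,j) via R0 from blue(d,j)
round 1: derive path(e,b) via R0 from blue(e,b)
round 1: derive path(g,a) via R0 from blue(g,a)
round 1: derive path(g,e) via R0 from blue(g,e)
round 1: derive path(g,j) via R0 from blue(g,j)
round 1: derive path(h,d) via R0 from blue(h,d)
round 1: derive path(j,g) via R0 from blue(j,g)
round 1: derive path(j,j) via R0 from blue(j,j)
round 1: derive path(a,a) via R2 from blue(a,d), link(d,a)
round 1: derive path(a,g) via R2 from blue(a,d), link(d,g)
round 1: derive path(a,h) via R2 from blue(a,j), link(j,h)
round 1: derive path(b,j) via R2 from blue(b,h), link(h,j)
round 1: derive path(e,d) via R2 from blue(e,b), link(b,d)
round 1: derive path(g,b) via R2 from blue(g,e), link(e,b)
round 1: derive path(g,h) via R2 from blue(g,j), link(j,h)
round 1: derive path(h,a) via R2 from blue(h,d), link(d,a)
round 1: derive path(h,g) via R2 from blue(h,d), link(d,g)
round 1: derive path(j,e) via R2 from blue(j,g), link(g,e)
round 1: derive path(j,h) via R2 from blue(j,j), link(j,h)
round 2: derive path(a,b) via R1 from path(a,g), cites(g,b)
round 2: derive path(a,e) via R1 from path(a,d), cites(d,e)
round 2: derive path(b,a) via R1 from path(b,h), cites(h,a)
round 2: derive path(b,b) via R1 from path(b,h), cites(h,b)
round 2: derive path(b,d) via R1 from path(b,h), cites(h,d)
round 2: derive path(b,e) via R1 from path(b,j), cites(j,e)
round 2: derive path(d,a) via R1 from path(d,h), cites(h,a)
round 2: derive path(d,b) via R1 from path(d,h), cites(h,b)
round 2: derive path(d,d) via R1 from path(d,h), cites(h,d)
round 2: derive path(d,e) via R1 from path(d,j), cites(j,e)
round 2: derive path(e,e) via R1 from path(e,d), cites(d,e)
round 2: derive path(g,d) via R1 from path(g,b), cites(b,d)
round 2: derive path(h,b) via R1 from path(h,g), cites(g,b)
round 2: derive path(h,e) via R1 from path(h,d), cites(d,e)
round 2: derive path(h,j) via R1 from path(h,g), cites(g,j)
round 2: derive path(j,a) via R1 from path(j,g), cites(g,a)
round 2: derive path(j,b) via R1 from path(j,g), cites(g,b)
round 2: derive path(j,d) via R1 from path(j,e), cites(e,d)

no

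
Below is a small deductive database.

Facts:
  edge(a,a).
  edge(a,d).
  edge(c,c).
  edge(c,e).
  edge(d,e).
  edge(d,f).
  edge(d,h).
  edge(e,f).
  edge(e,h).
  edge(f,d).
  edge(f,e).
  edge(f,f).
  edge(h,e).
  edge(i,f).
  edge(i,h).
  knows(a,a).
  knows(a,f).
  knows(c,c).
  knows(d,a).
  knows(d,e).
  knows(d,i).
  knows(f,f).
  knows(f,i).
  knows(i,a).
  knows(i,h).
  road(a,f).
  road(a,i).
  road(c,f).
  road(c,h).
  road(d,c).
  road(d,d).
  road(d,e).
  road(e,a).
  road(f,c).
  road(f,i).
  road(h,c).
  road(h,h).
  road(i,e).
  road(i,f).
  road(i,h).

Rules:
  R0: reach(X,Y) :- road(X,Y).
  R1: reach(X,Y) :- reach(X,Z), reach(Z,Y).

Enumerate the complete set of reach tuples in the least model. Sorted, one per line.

round 1: derive reach(a,f) via R0 from road(a,f)
round 1: derive reach(a,i) via R0 from road(a,i)
round 1: derive reach(c,f) via R0 from road(c,f)
round 1: derive reach(c,h) via R0 from road(c,h)
round 1: derive reach(d,c) via R0 from road(d,c)
round 1: derive reach(d,d) via R0 from road(d,d)
round 1: derive reach(d,e) via R0 from road(d,e)
round 1: derive reach(e,a) via R0 from road(e,a)
round 1: derive reach(f,c) via R0 from road(f,c)
round 1: derive reach(f,i) via R0 from road(f,i)
round 1: derive reach(h,c) via R0 from road(h,c)
round 1: derive reach(h,h) via R0 from road(h,h)
round 1: derive reach(i,e) via R0 from road(i,e)
round 1: derive reach(i,f) via R0 from road(i,f)
round 1: derive reach(i,h) via R0 from road(i,h)
round 2: derive reach(a,c) via R1 from reach(a,f), reach(f,c)
round 2: derive reach(a,e) via R1 from reach(a,i), reach(i,e)
round 2: derive reach(a,h) via R1 from reach(a,i), reach(i,h)
round 2: derive reach(c,c) via R1 from reach(c,f), reach(f,c)
round 2: derive reach(c,i) via R1 from reach(c,f), reach(f,i)
round 2: derive reach(d,a) via R1 from reach(d,e), reach(e,a)
round 2: derive reach(d,f) via R1 from reach(d,c), reach(c,f)
round 2: derive reach(d,h) via R1 from reach(d,c), reach(c,h)
round 2: derive reach(e,f) via R1 from reach(e,a), reach(a,f)
round 2: derive reach(e,i) via R1 from reach(e,a), reach(a,i)
round 2: derive reach(f,e) via R1 from reach(f,i), reach(i,e)
round 2: derive reach(f,f) via R1 from reach(f,c), reach(c,f)
round 2: derive reach(f,h) via R1 from reach(f,c), reach(c,h)
round 2: derive reach(h,f) via R1 from reach(h,c), reach(c,f)
round 2: derive reach(i,a) via R1 from reach(i,e), reach(e,a)
round 2: derive reach(i,c) via R1 from reach(i,f), reach(f,c)
round 2: derive reach(i,i) via R1 from reach(i,f), reach(f,i)
round 3: derive reach(a,a) via R1 from reach(a,e), reach(e,a)
round 3: derive reach(c,a) via R1 from reach(c,i), reach(i,a)
round 3: derive reach(c,e) via R1 from reach(c,f), reach(f,e)
round 3: derive reach(d,i) via R1 from reach(d,a), reach(a,i)
round 3: derive reach(e,c) via R1 from reach(e,a), reach(a,c)
round 3: derive reach(e,e) via R1 from reach(e,a), reach(a,e)
round 3: derive reach(e,h) via R1 from reach(e,a), reach(a,h)
round 3: derive reach(f,a) via R1 from reach(f,e), reach(e,a)
round 3: derive reach(h,e) via R1 from reach(h,f), reach(f,e)
round 3: derive reach(h,i) via R1 from reach(h,c), reach(c,i)
round 4: derive reach(h,a) via R1 from reach(h,c), reach(c,a)

reach(a,a)
reach(a,c)
reach(a,e)
reach(a,f)
reach(a,h)
reach(a,i)
reach(c,a)
reach(c,c)
reach(c,e)
reach(c,f)
reach(c,h)
reach(c,i)
reach(d,a)
reach(d,c)
reach(d,d)
reach(d,e)
reach(d,f)
reach(d,h)
reach(d,i)
reach(e,a)
reach(e,c)
reach(e,e)
reach(e,f)
reach(e,h)
reach(e,i)
reach(f,a)
reach(f,c)
reach(f,e)
reach(f,f)
reach(f,h)
reach(f,i)
reach(h,a)
reach(h,c)
reach(h,e)
reach(h,f)
reach(h,h)
reach(h,i)
reach(i,a)
reach(i,c)
reach(i,e)
reach(i,f)
reach(i,h)
reach(i,i)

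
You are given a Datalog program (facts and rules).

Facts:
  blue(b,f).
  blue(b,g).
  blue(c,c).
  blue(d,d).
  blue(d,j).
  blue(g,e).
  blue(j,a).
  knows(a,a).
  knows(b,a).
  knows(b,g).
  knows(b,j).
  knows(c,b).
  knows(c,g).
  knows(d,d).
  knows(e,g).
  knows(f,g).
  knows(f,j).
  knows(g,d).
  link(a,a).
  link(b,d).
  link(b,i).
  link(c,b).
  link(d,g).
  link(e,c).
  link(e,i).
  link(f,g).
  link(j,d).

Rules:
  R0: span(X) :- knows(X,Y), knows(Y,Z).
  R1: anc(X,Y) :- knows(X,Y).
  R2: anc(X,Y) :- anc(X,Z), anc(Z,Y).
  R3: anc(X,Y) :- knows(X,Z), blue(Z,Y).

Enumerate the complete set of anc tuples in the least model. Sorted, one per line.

round 1: derive anc(a,a) via R1 from knows(a,a)
round 1: derive anc(b,a) via R1 from knows(b,a)
round 1: derive anc(b,g) via R1 from knows(b,g)
round 1: derive anc(b,j) via R1 from knows(b,j)
round 1: derive anc(c,b) via R1 from knows(c,b)
round 1: derive anc(c,g) via R1 from knows(c,g)
round 1: derive anc(d,d) via R1 from knows(d,d)
round 1: derive anc(e,g) via R1 from knows(e,g)
round 1: derive anc(f,g) via R1 from knows(f,g)
round 1: derive anc(f,j) via R1 from knows(f,j)
round 1: derive anc(g,d) via R1 from knows(g,d)
round 1: derive anc(b,e) via R3 from knows(b,g), blue(g,e)
round 1: derive anc(c,e) via R3 from knows(c,g), blue(g,e)
round 1: derive anc(c,f) via R3 from knows(c,b), blue(b,f)
round 1: derive anc(d,j) via R3 from knows(d,d), blue(d,j)
round 1: derive anc(e,e) via R3 from knows(e,g), blue(g,e)
round 1: derive anc(f,a) via R3 from knows(f,j), blue(j,a)
round 1: derive anc(f,e) via R3 from knows(f,g), blue(g,e)
round 1: derive anc(g,j) via R3 from knows(g,d), blue(d,j)
round 2: derive anc(b,d) via R2 from anc(b,g), anc(g,d)
round 2: derive anc(c,a) via R2 from anc(c,b), anc(b,a)
round 2: derive anc(c,d) via R2 from anc(c,g), anc(g,d)
round 2: derive anc(c,j) via R2 from anc(c,b), anc(b,j)
round 2: derive anc(e,d) via R2 from anc(e,g), anc(g,d)
round 2: derive anc(e,j) via R2 from anc(e,g), anc(g,j)
round 2: derive anc(f,d) via R2 from anc(f,g), anc(g,d)

anc(a,a)
anc(b,a)
anc(b,d)
anc(b,e)
anc(b,g)
anc(b,j)
anc(c,a)
anc(c,b)
anc(c,d)
anc(c,e)
anc(c,f)
anc(c,g)
anc(c,j)
anc(d,d)
anc(d,j)
anc(e,d)
anc(e,e)
anc(e,g)
anc(e,j)
anc(f,a)
anc(f,d)
anc(f,e)
anc(f,g)
anc(f,j)
anc(g,d)
anc(g,j)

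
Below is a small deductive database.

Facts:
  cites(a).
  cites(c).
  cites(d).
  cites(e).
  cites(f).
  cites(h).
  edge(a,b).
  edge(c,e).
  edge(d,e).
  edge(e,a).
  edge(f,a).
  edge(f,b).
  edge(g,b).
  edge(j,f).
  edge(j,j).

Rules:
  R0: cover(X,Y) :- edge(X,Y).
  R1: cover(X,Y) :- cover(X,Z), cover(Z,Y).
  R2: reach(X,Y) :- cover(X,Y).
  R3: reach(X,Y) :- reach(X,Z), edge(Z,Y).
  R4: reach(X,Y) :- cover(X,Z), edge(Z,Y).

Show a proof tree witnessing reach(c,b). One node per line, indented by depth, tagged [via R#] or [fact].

reach(c,b)  [via R3]
  reach(c,a)  [via R4]
    cover(c,e)  [via R0]
      edge(c,e)  [fact]
    edge(e,a)  [fact]
  edge(a,b)  [fact]

round 1: derive cover(a,b) via R0 from edge(a,b)
round 1: derive cover(c,e) via R0 from edge(c,e)
round 1: derive cover(d,e) via R0 from edge(d,e)
round 1: derive cover(e,a) via R0 from edge(e,a)
round 1: derive cover(f,a) via R0 from edge(f,a)
round 1: derive cover(f,b) via R0 from edge(f,b)
round 1: derive cover(g,b) via R0 from edge(g,b)
round 1: derive cover(j,f) via R0 from edge(j,f)
round 1: derive cover(j,j) via R0 from edge(j,j)
round 2: derive cover(c,a) via R1 from cover(c,e), cover(e,a)
round 2: derive cover(d,a) via R1 from cover(d,e), cover(e,a)
round 2: derive cover(e,b) via R1 from cover(e,a), cover(a,b)
round 2: derive cover(j,a) via R1 from cover(j,f), cover(f,a)
round 2: derive cover(j,b) via R1 from cover(j,f), cover(f,b)
round 2: derive reach(a,b) via R2 from cover(a,b)
round 2: derive reach(c,e) via R2 from cover(c,e)
round 2: derive reach(d,e) via R2 from cover(d,e)
round 2: derive reach(e,a) via R2 from cover(e,a)
round 2: derive reach(f,a) via R2 from cover(f,a)
round 2: derive reach(f,b) via R2 from cover(f,b)
round 2: derive reach(g,b) via R2 from cover(g,b)
round 2: derive reach(j,f) via R2 from cover(j,f)
round 2: derive reach(j,j) via R2 from cover(j,j)
round 2: derive reach(c,a) via R4 from cover(c,e), edge(e,a)
round 2: derive reach(d,a) via R4 from cover(d,e), edge(e,a)
round 2: derive reach(e,b) via R4 from cover(e,a), edge(a,b)
round 2: derive reach(j,a) via R4 from cover(j,f), edge(f,a)
round 2: derive reach(j,b) via R4 from cover(j,f), edge(f,b)
round 3: derive cover(c,b) via R1 from cover(c,a), cover(a,b)
round 3: derive cover(d,b) via R1 from cover(d,a), cover(a,b)
round 3: derive reach(c,b) via R3 from reach(c,a), edge(a,b)
round 3: derive reach(d,b) via R3 from reach(d,a), edge(a,b)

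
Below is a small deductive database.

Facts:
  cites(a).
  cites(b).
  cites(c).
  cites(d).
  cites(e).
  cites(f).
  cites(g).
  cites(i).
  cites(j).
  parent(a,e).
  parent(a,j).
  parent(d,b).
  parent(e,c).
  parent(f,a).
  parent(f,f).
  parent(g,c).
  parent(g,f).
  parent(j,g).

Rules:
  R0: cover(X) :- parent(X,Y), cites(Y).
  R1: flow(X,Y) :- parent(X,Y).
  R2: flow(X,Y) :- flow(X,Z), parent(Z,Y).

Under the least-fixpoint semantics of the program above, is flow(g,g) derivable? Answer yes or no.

yes

round 1: derive flow(a,e) via R1 from parent(a,e)
round 1: derive flow(a,j) via R1 from parent(a,j)
round 1: derive flow(d,b) via R1 from parent(d,b)
round 1: derive flow(e,c) via R1 from parent(e,c)
round 1: derive flow(f,a) via R1 from parent(f,a)
round 1: derive flow(f,f) via R1 from parent(f,f)
round 1: derive flow(g,c) via R1 from parent(g,c)
round 1: derive flow(g,f) via R1 from parent(g,f)
round 1: derive flow(j,g) via R1 from parent(j,g)
round 2: derive flow(a,c) via R2 from flow(a,e), parent(e,c)
round 2: derive flow(a,g) via R2 from flow(a,j), parent(j,g)
round 2: derive flow(f,e) via R2 from flow(f,a), parent(a,e)
round 2: derive flow(f,j) via R2 from flow(f,a), parent(a,j)
round 2: derive flow(g,a) via R2 from flow(g,f), parent(f,a)
round 2: derive flow(j,c) via R2 from flow(j,g), parent(g,c)
round 2: derive flow(j,f) via R2 from flow(j,g), parent(g,f)
round 3: derive flow(a,f) via R2 from flow(a,g), parent(g,f)
round 3: derive flow(f,c) via R2 from flow(f,e), parent(e,c)
round 3: derive flow(f,g) via R2 from flow(f,j), parent(j,g)
round 3: derive flow(g,e) via R2 from flow(g,a), parent(a,e)
round 3: derive flow(g,j) via R2 from flow(g,a), parent(a,j)
round 3: derive flow(j,a) via R2 from flow(j,f), parent(f,a)
round 4: derive flow(a,a) via R2 from flow(a,f), parent(f,a)
round 4: derive flow(g,g) via R2 from flow(g,j), parent(j,g)
round 4: derive flow(j,e) via R2 from flow(j,a), parent(a,e)
round 4: derive flow(j,j) via R2 from flow(j,a), parent(a,j)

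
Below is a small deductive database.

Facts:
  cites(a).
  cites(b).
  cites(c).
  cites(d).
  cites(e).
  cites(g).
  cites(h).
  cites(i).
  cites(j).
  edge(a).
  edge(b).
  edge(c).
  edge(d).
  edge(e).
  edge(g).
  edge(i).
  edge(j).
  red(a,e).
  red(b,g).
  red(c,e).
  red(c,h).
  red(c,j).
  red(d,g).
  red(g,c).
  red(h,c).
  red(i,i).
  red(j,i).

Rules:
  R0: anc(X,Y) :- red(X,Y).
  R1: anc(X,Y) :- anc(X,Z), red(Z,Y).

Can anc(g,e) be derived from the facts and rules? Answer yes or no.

yes

round 1: derive anc(a,e) via R0 from red(a,e)
round 1: derive anc(b,g) via R0 from red(b,g)
round 1: derive anc(c,e) via R0 from red(c,e)
round 1: derive anc(c,h) via R0 from red(c,h)
round 1: derive anc(c,j) via R0 from red(c,j)
round 1: derive anc(d,g) via R0 from red(d,g)
round 1: derive anc(g,c) via R0 from red(g,c)
round 1: derive anc(h,c) via R0 from red(h,c)
round 1: derive anc(i,i) via R0 from red(i,i)
round 1: derive anc(j,i) via R0 from red(j,i)
round 2: derive anc(b,c) via R1 from anc(b,g), red(g,c)
round 2: derive anc(c,c) via R1 from anc(c,h), red(h,c)
round 2: derive anc(c,i) via R1 from anc(c,j), red(j,i)
round 2: derive anc(d,c) via R1 from anc(d,g), red(g,c)
round 2: derive anc(g,e) via R1 from anc(g,c), red(c,e)
round 2: derive anc(g,h) via R1 from anc(g,c), red(c,h)
round 2: derive anc(g,j) via R1 from anc(g,c), red(c,j)
round 2: derive anc(h,e) via R1 from anc(h,c), red(c,e)
round 2: derive anc(h,h) via R1 from anc(h,c), red(c,h)
round 2: derive anc(h,j) via R1 from anc(h,c), red(c,j)
round 3: derive anc(b,e) via R1 from anc(b,c), red(c,e)
round 3: derive anc(b,h) via R1 from anc(b,c), red(c,h)
round 3: derive anc(b,j) via R1 from anc(b,c), red(c,j)
round 3: derive anc(d,e) via R1 from anc(d,c), red(c,e)
round 3: derive anc(d,h) via R1 from anc(d,c), red(c,h)
round 3: derive anc(d,j) via R1 from anc(d,c), red(c,j)
round 3: derive anc(g,i) via R1 from anc(g,j), red(j,i)
round 3: derive anc(h,i) via R1 from anc(h,j), red(j,i)
round 4: derive anc(b,i) via R1 from anc(b,j), red(j,i)
round 4: derive anc(d,i) via R1 from anc(d,j), red(j,i)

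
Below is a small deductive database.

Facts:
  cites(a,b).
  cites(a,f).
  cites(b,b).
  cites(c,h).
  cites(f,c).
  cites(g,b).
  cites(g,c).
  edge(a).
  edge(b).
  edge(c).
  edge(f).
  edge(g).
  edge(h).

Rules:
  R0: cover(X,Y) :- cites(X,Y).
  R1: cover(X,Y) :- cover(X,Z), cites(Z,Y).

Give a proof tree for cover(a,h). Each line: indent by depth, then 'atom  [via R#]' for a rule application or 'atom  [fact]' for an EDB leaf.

round 1: derive cover(a,b) via R0 from cites(a,b)
round 1: derive cover(a,f) via R0 from cites(a,f)
round 1: derive cover(b,b) via R0 from cites(b,b)
round 1: derive cover(c,h) via R0 from cites(c,h)
round 1: derive cover(f,c) via R0 from cites(f,c)
round 1: derive cover(g,b) via R0 from cites(g,b)
round 1: derive cover(g,c) via R0 from cites(g,c)
round 2: derive cover(a,c) via R1 from cover(a,f), cites(f,c)
round 2: derive cover(f,h) via R1 from cover(f,c), cites(c,h)
round 2: derive cover(g,h) via R1 from cover(g,c), cites(c,h)
round 3: derive cover(a,h) via R1 from cover(a,c), cites(c,h)

cover(a,h)  [via R1]
  cover(a,c)  [via R1]
    cover(a,f)  [via R0]
      cites(a,f)  [fact]
    cites(f,c)  [fact]
  cites(c,h)  [fact]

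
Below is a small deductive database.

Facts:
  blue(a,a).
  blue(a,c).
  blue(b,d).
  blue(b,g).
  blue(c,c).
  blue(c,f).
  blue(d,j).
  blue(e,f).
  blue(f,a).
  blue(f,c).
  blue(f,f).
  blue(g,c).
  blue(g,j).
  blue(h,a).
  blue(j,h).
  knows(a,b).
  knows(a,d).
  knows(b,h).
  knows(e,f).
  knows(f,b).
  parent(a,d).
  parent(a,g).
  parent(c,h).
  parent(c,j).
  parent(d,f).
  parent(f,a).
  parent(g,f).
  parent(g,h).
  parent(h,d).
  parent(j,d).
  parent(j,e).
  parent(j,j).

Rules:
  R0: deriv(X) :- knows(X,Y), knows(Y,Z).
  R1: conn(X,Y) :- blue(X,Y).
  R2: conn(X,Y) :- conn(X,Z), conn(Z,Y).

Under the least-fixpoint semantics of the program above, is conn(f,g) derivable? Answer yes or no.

no

round 1: derive conn(a,a) via R1 from blue(a,a)
round 1: derive conn(a,c) via R1 from blue(a,c)
round 1: derive conn(b,d) via R1 from blue(b,d)
round 1: derive conn(b,g) via R1 from blue(b,g)
round 1: derive conn(c,c) via R1 from blue(c,c)
round 1: derive conn(c,f) via R1 from blue(c,f)
round 1: derive conn(d,j) via R1 from blue(d,j)
round 1: derive conn(e,f) via R1 from blue(e,f)
round 1: derive conn(f,a) via R1 from blue(f,a)
round 1: derive conn(f,c) via R1 from blue(f,c)
round 1: derive conn(f,f) via R1 from blue(f,f)
round 1: derive conn(g,c) via R1 from blue(g,c)
round 1: derive conn(g,j) via R1 from blue(g,j)
round 1: derive conn(h,a) via R1 from blue(h,a)
round 1: derive conn(j,h) via R1 from blue(j,h)
round 2: derive conn(a,f) via R2 from conn(a,c), conn(c,f)
round 2: derive conn(b,c) via R2 from conn(b,g), conn(g,c)
round 2: derive conn(b,j) via R2 from conn(b,d), conn(d,j)
round 2: derive conn(c,a) via R2 from conn(c,f), conn(f,a)
round 2: derive conn(d,h) via R2 from conn(d,j), conn(j,h)
round 2: derive conn(e,a) via R2 from conn(e,f), conn(f,a)
round 2: derive conn(e,c) via R2 from conn(e,f), conn(f,c)
round 2: derive conn(g,f) via R2 from conn(g,c), conn(c,f)
round 2: derive conn(g,h) via R2 from conn(g,j), conn(j,h)
round 2: derive conn(h,c) via R2 from conn(h,a), conn(a,c)
round 2: derive conn(j,a) via R2 from conn(j,h), conn(h,a)
round 3: derive conn(b,a) via R2 from conn(b,c), conn(c,a)
round 3: derive conn(b,f) via R2 from conn(b,c), conn(c,f)
round 3: derive conn(b,h) via R2 from conn(b,d), conn(d,h)
round 3: derive conn(d,a) via R2 from conn(d,h), conn(h,a)
round 3: derive conn(d,c) via R2 from conn(d,h), conn(h,c)
round 3: derive conn(g,a) via R2 from conn(g,c), conn(c,a)
round 3: derive conn(h,f) via R2 from conn(h,a), conn(a,f)
round 3: derive conn(j,c) via R2 from conn(j,a), conn(a,c)
round 3: derive conn(j,f) via R2 from conn(j,a), conn(a,f)
round 4: derive conn(d,f) via R2 from conn(d,a), conn(a,f)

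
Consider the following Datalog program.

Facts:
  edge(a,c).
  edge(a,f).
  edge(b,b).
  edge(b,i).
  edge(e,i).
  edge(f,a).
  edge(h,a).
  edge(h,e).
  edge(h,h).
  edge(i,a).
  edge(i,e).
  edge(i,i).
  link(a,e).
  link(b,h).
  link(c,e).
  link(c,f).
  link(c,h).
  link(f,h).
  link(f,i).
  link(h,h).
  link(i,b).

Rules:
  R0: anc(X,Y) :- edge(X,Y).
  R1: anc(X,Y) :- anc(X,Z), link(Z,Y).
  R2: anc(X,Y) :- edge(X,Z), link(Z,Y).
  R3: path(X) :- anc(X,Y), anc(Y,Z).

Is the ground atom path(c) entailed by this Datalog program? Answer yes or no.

no

round 1: derive anc(a,c) via R0 from edge(a,c)
round 1: derive anc(a,f) via R0 from edge(a,f)
round 1: derive anc(b,b) via R0 from edge(b,b)
round 1: derive anc(b,i) via R0 from edge(b,i)
round 1: derive anc(e,i) via R0 from edge(e,i)
round 1: derive anc(f,a) via R0 from edge(f,a)
round 1: derive anc(h,a) via R0 from edge(h,a)
round 1: derive anc(h,e) via R0 from edge(h,e)
round 1: derive anc(h,h) via R0 from edge(h,h)
round 1: derive anc(i,a) via R0 from edge(i,a)
round 1: derive anc(i,e) via R0 from edge(i,e)
round 1: derive anc(i,i) via R0 from edge(i,i)
round 1: derive anc(a,e) via R2 from edge(a,c), link(c,e)
round 1: derive anc(a,h) via R2 from edge(a,c), link(c,h)
round 1: derive anc(a,i) via R2 from edge(a,f), link(f,i)
round 1: derive anc(b,h) via R2 from edge(b,b), link(b,h)
round 1: derive anc(e,b) via R2 from edge(e,i), link(i,b)
round 1: derive anc(f,e) via R2 from edge(f,a), link(a,e)
round 1: derive anc(i,b) via R2 from edge(i,i), link(i,b)
round 2: derive anc(a,b) via R1 from anc(a,i), link(i,b)
round 2: derive anc(e,h) via R1 from anc(e,b), link(b,h)
round 2: derive anc(i,h) via R1 from anc(i,b), link(b,h)
round 2: derive path(a) via R3 from anc(a,e), anc(e,b)
round 2: derive path(b) via R3 from anc(b,b), anc(b,b)
round 2: derive path(e) via R3 from anc(e,b), anc(b,b)
round 2: derive path(f) via R3 from anc(f,a), anc(a,c)
round 2: derive path(h) via R3 from anc(h,a), anc(a,c)
round 2: derive path(i) via R3 from anc(i,a), anc(a,c)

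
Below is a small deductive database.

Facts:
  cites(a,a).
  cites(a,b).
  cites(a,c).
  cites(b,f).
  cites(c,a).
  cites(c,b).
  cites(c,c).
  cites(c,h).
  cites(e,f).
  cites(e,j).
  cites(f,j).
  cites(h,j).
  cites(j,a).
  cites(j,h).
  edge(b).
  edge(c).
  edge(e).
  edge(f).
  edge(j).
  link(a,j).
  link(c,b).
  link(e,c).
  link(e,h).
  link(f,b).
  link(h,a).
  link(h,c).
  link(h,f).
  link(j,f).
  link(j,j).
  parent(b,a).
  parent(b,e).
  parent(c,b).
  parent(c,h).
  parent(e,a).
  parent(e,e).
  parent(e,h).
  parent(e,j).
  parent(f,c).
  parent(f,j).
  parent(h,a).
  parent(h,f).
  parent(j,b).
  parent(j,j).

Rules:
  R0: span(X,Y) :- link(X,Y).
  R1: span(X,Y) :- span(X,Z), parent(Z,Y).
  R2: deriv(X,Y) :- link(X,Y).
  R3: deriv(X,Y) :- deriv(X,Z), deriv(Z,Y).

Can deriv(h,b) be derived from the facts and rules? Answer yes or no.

round 1: derive deriv(a,j) via R2 from link(a,j)
round 1: derive deriv(c,b) via R2 from link(c,b)
round 1: derive deriv(e,c) via R2 from link(e,c)
round 1: derive deriv(e,h) via R2 from link(e,h)
round 1: derive deriv(f,b) via R2 from link(f,b)
round 1: derive deriv(h,a) via R2 from link(h,a)
round 1: derive deriv(h,c) via R2 from link(h,c)
round 1: derive deriv(h,f) via R2 from link(h,f)
round 1: derive deriv(j,f) via R2 from link(j,f)
round 1: derive deriv(j,j) via R2 from link(j,j)
round 2: derive deriv(a,f) via R3 from deriv(a,j), deriv(j,f)
round 2: derive deriv(e,a) via R3 from deriv(e,h), deriv(h,a)
round 2: derive deriv(e,b) via R3 from deriv(e,c), deriv(c,b)
round 2: derive deriv(e,f) via R3 from deriv(e,h), deriv(h,f)
round 2: derive deriv(h,b) via R3 from deriv(h,c), deriv(c,b)
round 2: derive deriv(h,j) via R3 from deriv(h,a), deriv(a,j)
round 2: derive deriv(j,b) via R3 from deriv(j,f), deriv(f,b)
round 3: derive deriv(a,b) via R3 from deriv(a,f), deriv(f,b)
round 3: derive deriv(e,j) via R3 from deriv(e,a), deriv(a,j)

yes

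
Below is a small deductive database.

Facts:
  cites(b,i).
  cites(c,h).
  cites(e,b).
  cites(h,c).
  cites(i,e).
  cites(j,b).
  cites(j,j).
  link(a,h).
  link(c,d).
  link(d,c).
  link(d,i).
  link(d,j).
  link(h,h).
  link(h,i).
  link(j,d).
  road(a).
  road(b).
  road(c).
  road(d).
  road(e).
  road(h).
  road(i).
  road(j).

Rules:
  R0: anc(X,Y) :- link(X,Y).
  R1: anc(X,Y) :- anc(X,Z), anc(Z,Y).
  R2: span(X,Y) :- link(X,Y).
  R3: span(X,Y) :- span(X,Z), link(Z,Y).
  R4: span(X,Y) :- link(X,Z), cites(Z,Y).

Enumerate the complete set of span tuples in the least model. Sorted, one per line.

round 1: derive span(a,h) via R2 from link(a,h)
round 1: derive span(c,d) via R2 from link(c,d)
round 1: derive span(d,c) via R2 from link(d,c)
round 1: derive span(d,i) via R2 from link(d,i)
round 1: derive span(d,j) via R2 from link(d,j)
round 1: derive span(h,h) via R2 from link(h,h)
round 1: derive span(h,i) via R2 from link(h,i)
round 1: derive span(j,d) via R2 from link(j,d)
round 1: derive span(a,c) via R4 from link(a,h), cites(h,c)
round 1: derive span(d,b) via R4 from link(d,j), cites(j,b)
round 1: derive span(d,e) via R4 from link(d,i), cites(i,e)
round 1: derive span(d,h) via R4 from link(d,c), cites(c,h)
round 1: derive span(h,c) via R4 from link(h,h), cites(h,c)
round 1: derive span(h,e) via R4 from link(h,i), cites(i,e)
round 2: derive span(a,d) via R3 from span(a,c), link(c,d)
round 2: derive span(a,i) via R3 from span(a,h), link(h,i)
round 2: derive span(c,c) via R3 from span(c,d), link(d,c)
round 2: derive span(c,i) via R3 from span(c,d), link(d,i)
round 2: derive span(c,j) via R3 from span(c,d), link(d,j)
round 2: derive span(d,d) via R3 from span(d,c), link(c,d)
round 2: derive span(h,d) via R3 from span(h,c), link(c,d)
round 2: derive span(j,c) via R3 from span(j,d), link(d,c)
round 2: derive span(j,i) via R3 from span(j,d), link(d,i)
round 2: derive span(j,j) via R3 from span(j,d), link(d,j)
round 3: derive span(a,j) via R3 from span(a,d), link(d,j)
round 3: derive span(h,j) via R3 from span(h,d), link(d,j)

span(a,c)
span(a,d)
span(a,h)
span(a,i)
span(a,j)
span(c,c)
span(c,d)
span(c,i)
span(c,j)
span(d,b)
span(d,c)
span(d,d)
span(d,e)
span(d,h)
span(d,i)
span(d,j)
span(h,c)
span(h,d)
span(h,e)
span(h,h)
span(h,i)
span(h,j)
span(j,c)
span(j,d)
span(j,i)
span(j,j)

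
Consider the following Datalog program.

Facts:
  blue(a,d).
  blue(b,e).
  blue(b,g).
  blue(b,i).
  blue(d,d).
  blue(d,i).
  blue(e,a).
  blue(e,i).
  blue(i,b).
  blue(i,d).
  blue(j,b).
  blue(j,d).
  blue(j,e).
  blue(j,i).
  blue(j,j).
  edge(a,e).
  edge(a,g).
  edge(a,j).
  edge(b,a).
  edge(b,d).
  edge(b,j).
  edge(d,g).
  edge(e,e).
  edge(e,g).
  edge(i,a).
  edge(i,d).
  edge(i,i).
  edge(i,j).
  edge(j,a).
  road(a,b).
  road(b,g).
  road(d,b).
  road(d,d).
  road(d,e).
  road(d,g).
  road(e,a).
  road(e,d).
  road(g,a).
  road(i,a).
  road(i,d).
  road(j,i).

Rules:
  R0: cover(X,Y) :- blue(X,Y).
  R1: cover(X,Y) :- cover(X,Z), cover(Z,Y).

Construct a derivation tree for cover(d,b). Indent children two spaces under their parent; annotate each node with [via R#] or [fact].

cover(d,b)  [via R1]
  cover(d,i)  [via R0]
    blue(d,i)  [fact]
  cover(i,b)  [via R0]
    blue(i,b)  [fact]

round 1: derive cover(a,d) via R0 from blue(a,d)
round 1: derive cover(b,e) via R0 from blue(b,e)
round 1: derive cover(b,g) via R0 from blue(b,g)
round 1: derive cover(b,i) via R0 from blue(b,i)
round 1: derive cover(d,d) via R0 from blue(d,d)
round 1: derive cover(d,i) via R0 from blue(d,i)
round 1: derive cover(e,a) via R0 from blue(e,a)
round 1: derive cover(e,i) via R0 from blue(e,i)
round 1: derive cover(i,b) via R0 from blue(i,b)
round 1: derive cover(i,d) via R0 from blue(i,d)
round 1: derive cover(j,b) via R0 from blue(j,b)
round 1: derive cover(j,d) via R0 from blue(j,d)
round 1: derive cover(j,e) via R0 from blue(j,e)
round 1: derive cover(j,i) via R0 from blue(j,i)
round 1: derive cover(j,j) via R0 from blue(j,j)
round 2: derive cover(a,i) via R1 from cover(a,d), cover(d,i)
round 2: derive cover(b,a) via R1 from cover(b,e), cover(e,a)
round 2: derive cover(b,b) via R1 from cover(b,i), cover(i,b)
round 2: derive cover(b,d) via R1 from cover(b,i), cover(i,d)
round 2: derive cover(d,b) via R1 from cover(d,i), cover(i,b)
round 2: derive cover(e,b) via R1 from cover(e,i), cover(i,b)
round 2: derive cover(e,d) via R1 from cover(e,a), cover(a,d)
round 2: derive cover(i,e) via R1 from cover(i,b), cover(b,e)
round 2: derive cover(i,g) via R1 from cover(i,b), cover(b,g)
round 2: derive cover(i,i) via R1 from cover(i,b), cover(b,i)
round 2: derive cover(j,a) via R1 from cover(j,e), cover(e,a)
round 2: derive cover(j,g) via R1 from cover(j,b), cover(b,g)
round 3: derive cover(a,b) via R1 from cover(a,d), cover(d,b)
round 3: derive cover(a,e) via R1 from cover(a,i), cover(i,e)
round 3: derive cover(a,g) via R1 from cover(a,i), cover(i,g)
round 3: derive cover(d,a) via R1 from cover(d,b), cover(b,a)
round 3: derive cover(d,e) via R1 from cover(d,b), cover(b,e)
round 3: derive cover(d,g) via R1 from cover(d,b), cover(b,g)
round 3: derive cover(e,e) via R1 from cover(e,b), cover(b,e)
round 3: derive cover(e,g) via R1 from cover(e,b), cover(b,g)
round 3: derive cover(i,a) via R1 from cover(i,b), cover(b,a)
round 4: derive cover(a,a) via R1 from cover(a,b), cover(b,a)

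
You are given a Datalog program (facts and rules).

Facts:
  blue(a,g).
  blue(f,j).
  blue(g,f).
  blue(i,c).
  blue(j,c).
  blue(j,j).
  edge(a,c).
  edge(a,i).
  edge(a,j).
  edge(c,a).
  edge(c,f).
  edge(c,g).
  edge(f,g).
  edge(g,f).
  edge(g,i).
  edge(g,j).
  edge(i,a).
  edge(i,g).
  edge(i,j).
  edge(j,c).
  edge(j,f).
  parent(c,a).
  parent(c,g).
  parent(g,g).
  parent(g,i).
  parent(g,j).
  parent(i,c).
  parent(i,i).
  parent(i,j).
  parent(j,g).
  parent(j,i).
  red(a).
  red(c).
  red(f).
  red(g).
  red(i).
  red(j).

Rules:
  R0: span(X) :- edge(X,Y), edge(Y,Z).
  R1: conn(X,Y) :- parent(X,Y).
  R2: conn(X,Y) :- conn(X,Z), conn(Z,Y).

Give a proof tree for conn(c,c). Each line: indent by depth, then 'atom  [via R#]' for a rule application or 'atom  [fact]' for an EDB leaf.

round 1: derive conn(c,a) via R1 from parent(c,a)
round 1: derive conn(c,g) via R1 from parent(c,g)
round 1: derive conn(g,g) via R1 from parent(g,g)
round 1: derive conn(g,i) via R1 from parent(g,i)
round 1: derive conn(g,j) via R1 from parent(g,j)
round 1: derive conn(i,c) via R1 from parent(i,c)
round 1: derive conn(i,i) via R1 from parent(i,i)
round 1: derive conn(i,j) via R1 from parent(i,j)
round 1: derive conn(j,g) via R1 from parent(j,g)
round 1: derive conn(j,i) via R1 from parent(j,i)
round 2: derive conn(c,i) via R2 from conn(c,g), conn(g,i)
round 2: derive conn(c,j) via R2 from conn(c,g), conn(g,j)
round 2: derive conn(g,c) via R2 from conn(g,i), conn(i,c)
round 2: derive conn(i,a) via R2 from conn(i,c), conn(c,a)
round 2: derive conn(i,g) via R2 from conn(i,c), conn(c,g)
round 2: derive conn(j,c) via R2 from conn(j,i), conn(i,c)
round 2: derive conn(j,j) via R2 from conn(j,g), conn(g,j)
round 3: derive conn(c,c) via R2 from conn(c,g), conn(g,c)
round 3: derive conn(g,a) via R2 from conn(g,c), conn(c,a)
round 3: derive conn(j,a) via R2 from conn(j,c), conn(c,a)

conn(c,c)  [via R2]
  conn(c,g)  [via R1]
    parent(c,g)  [fact]
  conn(g,c)  [via R2]
    conn(g,i)  [via R1]
      parent(g,i)  [fact]
    conn(i,c)  [via R1]
      parent(i,c)  [fact]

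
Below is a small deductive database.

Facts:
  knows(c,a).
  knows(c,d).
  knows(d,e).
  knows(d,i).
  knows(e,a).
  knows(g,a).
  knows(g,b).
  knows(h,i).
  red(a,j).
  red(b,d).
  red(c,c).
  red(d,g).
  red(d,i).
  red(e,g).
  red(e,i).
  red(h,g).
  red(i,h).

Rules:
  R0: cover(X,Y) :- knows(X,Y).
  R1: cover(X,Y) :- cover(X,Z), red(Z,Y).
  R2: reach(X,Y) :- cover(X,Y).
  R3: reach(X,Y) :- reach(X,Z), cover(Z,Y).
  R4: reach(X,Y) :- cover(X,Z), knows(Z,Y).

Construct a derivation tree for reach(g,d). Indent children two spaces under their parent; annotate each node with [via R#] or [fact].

reach(g,d)  [via R2]
  cover(g,d)  [via R1]
    cover(g,b)  [via R0]
      knows(g,b)  [fact]
    red(b,d)  [fact]

round 1: derive cover(c,a) via R0 from knows(c,a)
round 1: derive cover(c,d) via R0 from knows(c,d)
round 1: derive cover(d,e) via R0 from knows(d,e)
round 1: derive cover(d,i) via R0 from knows(d,i)
round 1: derive cover(e,a) via R0 from knows(e,a)
round 1: derive cover(g,a) via R0 from knows(g,a)
round 1: derive cover(g,b) via R0 from knows(g,b)
round 1: derive cover(h,i) via R0 from knows(h,i)
round 2: derive cover(c,g) via R1 from cover(c,d), red(d,g)
round 2: derive cover(c,i) via R1 from cover(c,d), red(d,i)
round 2: derive cover(c,j) via R1 from cover(c,a), red(a,j)
round 2: derive cover(d,g) via R1 from cover(d,e), red(e,g)
round 2: derive cover(d,h) via R1 from cover(d,i), red(i,h)
round 2: derive cover(e,j) via R1 from cover(e,a), red(a,j)
round 2: derive cover(g,d) via R1 from cover(g,b), red(b,d)
round 2: derive cover(g,j) via R1 from cover(g,a), red(a,j)
round 2: derive cover(h,h) via R1 from cover(h,i), red(i,h)
round 2: derive reach(c,a) via R2 from cover(c,a)
round 2: derive reach(c,d) via R2 from cover(c,d)
round 2: derive reach(d,e) via R2 from cover(d,e)
round 2: derive reach(d,i) via R2 from cover(d,i)
round 2: derive reach(e,a) via R2 from cover(e,a)
round 2: derive reach(g,a) via R2 from cover(g,a)
round 2: derive reach(g,b) via R2 from cover(g,b)
round 2: derive reach(h,i) via R2 from cover(h,i)
round 2: derive reach(c,e) via R4 from cover(c,d), knows(d,e)
round 2: derive reach(c,i) via R4 from cover(c,d), knows(d,i)
round 2: derive reach(d,a) via R4 from cover(d,e), knows(e,a)
round 3: derive cover(c,h) via R1 from cover(c,i), red(i,h)
round 3: derive cover(g,g) via R1 from cover(g,d), red(d,g)
round 3: derive cover(g,i) via R1 from cover(g,d), red(d,i)
round 3: derive cover(h,g) via R1 from cover(h,h), red(h,g)
round 3: derive reach(c,g) via R2 from cover(c,g)
round 3: derive reach(c,j) via R2 from cover(c,j)
round 3: derive reach(d,g) via R2 from cover(d,g)
round 3: derive reach(d,h) via R2 from cover(d,h)
round 3: derive reach(e,j) via R2 from cover(e,j)
round 3: derive reach(g,d) via R2 from cover(g,d)
round 3: derive reach(g,j) via R2 from cover(g,j)
round 3: derive reach(h,h) via R2 from cover(h,h)
round 3: derive reach(c,h) via R3 from reach(c,d), cover(d,h)
round 3: derive reach(d,j) via R3 from reach(d,e), cover(e,j)
round 3: derive reach(c,b) via R4 from cover(c,g), knows(g,b)
round 3: derive reach(d,b) via R4 from cover(d,g), knows(g,b)
round 3: derive reach(g,e) via R4 from cover(g,d), knows(d,e)
round 3: derive reach(g,i) via R4 from cover(g,d), knows(d,i)
round 4: derive cover(g,h) via R1 from cover(g,i), red(i,h)
round 4: derive reach(g,g) via R2 from cover(g,g)
round 4: derive reach(h,g) via R2 from cover(h,g)
round 4: derive reach(d,d) via R3 from reach(d,g), cover(g,d)
round 4: derive reach(g,h) via R3 from reach(g,d), cover(d,h)
round 4: derive reach(h,a) via R4 from cover(h,g), knows(g,a)
round 4: derive reach(h,b) via R4 from cover(h,g), knows(g,b)
round 5: derive reach(h,d) via R3 from reach(h,g), cover(g,d)
round 5: derive reach(h,j) via R3 from reach(h,g), cover(g,j)
round 6: derive reach(h,e) via R3 from reach(h,d), cover(d,e)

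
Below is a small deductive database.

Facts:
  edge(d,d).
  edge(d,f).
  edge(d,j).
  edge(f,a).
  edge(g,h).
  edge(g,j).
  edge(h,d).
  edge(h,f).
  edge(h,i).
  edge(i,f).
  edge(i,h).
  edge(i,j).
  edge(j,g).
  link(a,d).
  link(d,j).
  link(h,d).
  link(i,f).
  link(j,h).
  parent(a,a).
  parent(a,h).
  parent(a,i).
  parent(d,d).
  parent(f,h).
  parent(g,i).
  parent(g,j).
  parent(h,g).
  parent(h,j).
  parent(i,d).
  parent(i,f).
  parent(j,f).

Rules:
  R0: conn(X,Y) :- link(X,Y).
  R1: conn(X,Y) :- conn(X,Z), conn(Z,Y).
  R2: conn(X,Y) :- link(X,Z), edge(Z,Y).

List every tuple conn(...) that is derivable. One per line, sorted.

round 1: derive conn(a,d) via R0 from link(a,d)
round 1: derive conn(d,j) via R0 from link(d,j)
round 1: derive conn(h,d) via R0 from link(h,d)
round 1: derive conn(i,f) via R0 from link(i,f)
round 1: derive conn(j,h) via R0 from link(j,h)
round 1: derive conn(a,f) via R2 from link(a,d), edge(d,f)
round 1: derive conn(a,j) via R2 from link(a,d), edge(d,j)
round 1: derive conn(d,g) via R2 from link(d,j), edge(j,g)
round 1: derive conn(h,f) via R2 from link(h,d), edge(d,f)
round 1: derive conn(h,j) via R2 from link(h,d), edge(d,j)
round 1: derive conn(i,a) via R2 from link(i,f), edge(f,a)
round 1: derive conn(j,d) via R2 from link(j,h), edge(h,d)
round 1: derive conn(j,f) via R2 from link(j,h), edge(h,f)
round 1: derive conn(j,i) via R2 from link(j,h), edge(h,i)
round 2: derive conn(a,g) via R1 from conn(a,d), conn(d,g)
round 2: derive conn(a,h) via R1 from conn(a,j), conn(j,h)
round 2: derive conn(a,i) via R1 from conn(a,j), conn(j,i)
round 2: derive conn(d,d) via R1 from conn(d,j), conn(j,d)
round 2: derive conn(d,f) via R1 from conn(d,j), conn(j,f)
round 2: derive conn(d,h) via R1 from conn(d,j), conn(j,h)
round 2: derive conn(d,i) via R1 from conn(d,j), conn(j,i)
round 2: derive conn(h,g) via R1 from conn(h,d), conn(d,g)
round 2: derive conn(h,h) via R1 from conn(h,j), conn(j,h)
round 2: derive conn(h,i) via R1 from conn(h,j), conn(j,i)
round 2: derive conn(i,d) via R1 from conn(i,a), conn(a,d)
round 2: derive conn(i,j) via R1 from conn(i,a), conn(a,j)
round 2: derive conn(j,a) via R1 from conn(j,i), conn(i,a)
round 2: derive conn(j,g) via R1 from conn(j,d), conn(d,g)
round 2: derive conn(j,j) via R1 from conn(j,d), conn(d,j)
round 3: derive conn(a,a) via R1 from conn(a,i), conn(i,a)
round 3: derive conn(d,a) via R1 from conn(d,i), conn(i,a)
round 3: derive conn(h,a) via R1 from conn(h,i), conn(i,a)
round 3: derive conn(i,g) via R1 from conn(i,a), conn(a,g)
round 3: derive conn(i,h) via R1 from conn(i,a), conn(a,h)
round 3: derive conn(i,i) via R1 from conn(i,a), conn(a,i)

conn(a,a)
conn(a,d)
conn(a,f)
conn(a,g)
conn(a,h)
conn(a,i)
conn(a,j)
conn(d,a)
conn(d,d)
conn(d,f)
conn(d,g)
conn(d,h)
conn(d,i)
conn(d,j)
conn(h,a)
conn(h,d)
conn(h,f)
conn(h,g)
conn(h,h)
conn(h,i)
conn(h,j)
conn(i,a)
conn(i,d)
conn(i,f)
conn(i,g)
conn(i,h)
conn(i,i)
conn(i,j)
conn(j,a)
conn(j,d)
conn(j,f)
conn(j,g)
conn(j,h)
conn(j,i)
conn(j,j)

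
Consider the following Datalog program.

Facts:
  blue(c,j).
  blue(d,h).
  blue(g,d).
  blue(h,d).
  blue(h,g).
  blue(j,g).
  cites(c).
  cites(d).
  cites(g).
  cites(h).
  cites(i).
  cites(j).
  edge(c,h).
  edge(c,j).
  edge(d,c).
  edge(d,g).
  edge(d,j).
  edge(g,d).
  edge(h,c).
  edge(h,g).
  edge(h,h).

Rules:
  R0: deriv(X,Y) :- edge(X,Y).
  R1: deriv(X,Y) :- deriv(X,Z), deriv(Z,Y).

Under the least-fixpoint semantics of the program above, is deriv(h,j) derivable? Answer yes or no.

round 1: derive deriv(c,h) via R0 from edge(c,h)
round 1: derive deriv(c,j) via R0 from edge(c,j)
round 1: derive deriv(d,c) via R0 from edge(d,c)
round 1: derive deriv(d,g) via R0 from edge(d,g)
round 1: derive deriv(d,j) via R0 from edge(d,j)
round 1: derive deriv(g,d) via R0 from edge(g,d)
round 1: derive deriv(h,c) via R0 from edge(h,c)
round 1: derive deriv(h,g) via R0 from edge(h,g)
round 1: derive deriv(h,h) via R0 from edge(h,h)
round 2: derive deriv(c,c) via R1 from deriv(c,h), deriv(h,c)
round 2: derive deriv(c,g) via R1 from deriv(c,h), deriv(h,g)
round 2: derive deriv(d,d) via R1 from deriv(d,g), deriv(g,d)
round 2: derive deriv(d,h) via R1 from deriv(d,c), deriv(c,h)
round 2: derive deriv(g,c) via R1 from deriv(g,d), deriv(d,c)
round 2: derive deriv(g,g) via R1 from deriv(g,d), deriv(d,g)
round 2: derive deriv(g,j) via R1 from deriv(g,d), deriv(d,j)
round 2: derive deriv(h,d) via R1 from deriv(h,g), deriv(g,d)
round 2: derive deriv(h,j) via R1 from deriv(h,c), deriv(c,j)
round 3: derive deriv(c,d) via R1 from deriv(c,g), deriv(g,d)
round 3: derive deriv(g,h) via R1 from deriv(g,c), deriv(c,h)

yes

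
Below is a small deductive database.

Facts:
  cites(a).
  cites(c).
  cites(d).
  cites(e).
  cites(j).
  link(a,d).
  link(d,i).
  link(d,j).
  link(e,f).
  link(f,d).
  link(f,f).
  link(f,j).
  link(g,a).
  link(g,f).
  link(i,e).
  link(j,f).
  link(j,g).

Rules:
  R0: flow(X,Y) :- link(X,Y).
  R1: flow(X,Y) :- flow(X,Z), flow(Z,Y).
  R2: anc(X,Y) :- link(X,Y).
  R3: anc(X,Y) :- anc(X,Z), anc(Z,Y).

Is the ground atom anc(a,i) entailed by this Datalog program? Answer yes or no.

round 1: derive anc(a,d) via R2 from link(a,d)
round 1: derive anc(d,i) via R2 from link(d,i)
round 1: derive anc(d,j) via R2 from link(d,j)
round 1: derive anc(e,f) via R2 from link(e,f)
round 1: derive anc(f,d) via R2 from link(f,d)
round 1: derive anc(f,f) via R2 from link(f,f)
round 1: derive anc(f,j) via R2 from link(f,j)
round 1: derive anc(g,a) via R2 from link(g,a)
round 1: derive anc(g,f) via R2 from link(g,f)
round 1: derive anc(i,e) via R2 from link(i,e)
round 1: derive anc(j,f) via R2 from link(j,f)
round 1: derive anc(j,g) via R2 from link(j,g)
round 2: derive anc(a,i) via R3 from anc(a,d), anc(d,i)
round 2: derive anc(a,j) via R3 from anc(a,d), anc(d,j)
round 2: derive anc(d,e) via R3 from anc(d,i), anc(i,e)
round 2: derive anc(d,f) via R3 from anc(d,j), anc(j,f)
round 2: derive anc(d,g) via R3 from anc(d,j), anc(j,g)
round 2: derive anc(e,d) via R3 from anc(e,f), anc(f,d)
round 2: derive anc(e,j) via R3 from anc(e,f), anc(f,j)
round 2: derive anc(f,g) via R3 from anc(f,j), anc(j,g)
round 2: derive anc(f,i) via R3 from anc(f,d), anc(d,i)
round 2: derive anc(g,d) via R3 from anc(g,a), anc(a,d)
round 2: derive anc(g,j) via R3 from anc(g,f), anc(f,j)
round 2: derive anc(i,f) via R3 from anc(i,e), anc(e,f)
round 2: derive anc(j,a) via R3 from anc(j,g), anc(g,a)
round 2: derive anc(j,d) via R3 from anc(j,f), anc(f,d)
round 2: derive anc(j,j) via R3 from anc(j,f), anc(f,j)
round 3: derive anc(a,a) via R3 from anc(a,j), anc(j,a)
round 3: derive anc(a,e) via R3 from anc(a,d), anc(d,e)
round 3: derive anc(a,f) via R3 from anc(a,d), anc(d,f)
round 3: derive anc(a,g) via R3 from anc(a,d), anc(d,g)
round 3: derive anc(d,a) via R3 from anc(d,g), anc(g,a)
round 3: derive anc(d,d) via R3 from anc(d,e), anc(e,d)
round 3: derive anc(e,a) via R3 from anc(e,j), anc(j,a)
round 3: derive anc(e,e) via R3 from anc(e,d), anc(d,e)
round 3: derive anc(e,g) via R3 from anc(e,d), anc(d,g)
round 3: derive anc(e,i) via R3 from anc(e,d), anc(d,i)
round 3: derive anc(f,a) via R3 from anc(f,g), anc(g,a)
round 3: derive anc(f,e) via R3 from anc(f,d), anc(d,e)
round 3: derive anc(g,e) via R3 from anc(g,d), anc(d,e)
round 3: derive anc(g,g) via R3 from anc(g,d), anc(d,g)
round 3: derive anc(g,i) via R3 from anc(g,a), anc(a,i)
round 3: derive anc(i,d) via R3 from anc(i,e), anc(e,d)
round 3: derive anc(i,g) via R3 from anc(i,f), anc(f,g)
round 3: derive anc(i,i) via R3 from anc(i,f), anc(f,i)
round 3: derive anc(i,j) via R3 from anc(i,e), anc(e,j)
round 3: derive anc(j,e) via R3 from anc(j,d), anc(d,e)
round 3: derive anc(j,i) via R3 from anc(j,a), anc(a,i)
round 4: derive anc(i,a) via R3 from anc(i,d), anc(d,a)

yes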